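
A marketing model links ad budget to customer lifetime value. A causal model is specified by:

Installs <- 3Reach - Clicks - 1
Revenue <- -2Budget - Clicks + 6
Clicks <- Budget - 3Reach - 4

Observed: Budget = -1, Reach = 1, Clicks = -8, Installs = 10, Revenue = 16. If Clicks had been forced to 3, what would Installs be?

The intervention breaks the incoming arrows to Clicks: Clicks <- Budget - 3Reach - 4 no longer applies, and Clicks = 3.
Installs = 3Reach - Clicks - 1  [with Reach=1, Clicks=3]  = -1

-1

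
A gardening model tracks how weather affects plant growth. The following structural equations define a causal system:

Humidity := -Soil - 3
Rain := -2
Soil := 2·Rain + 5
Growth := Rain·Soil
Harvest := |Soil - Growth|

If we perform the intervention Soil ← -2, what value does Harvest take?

6

do(Soil=-2) replaces the equation Soil := 2·Rain + 5 with the constant Soil = -2.
Growth = Rain·Soil  [with Rain=-2, Soil=-2]  = 4
Harvest = |Soil - Growth|  [with Soil=-2, Growth=4]  = 6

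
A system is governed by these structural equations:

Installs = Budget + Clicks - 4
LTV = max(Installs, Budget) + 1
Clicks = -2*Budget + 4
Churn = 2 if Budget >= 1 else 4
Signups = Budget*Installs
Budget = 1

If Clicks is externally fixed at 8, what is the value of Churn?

do(Clicks=8) replaces the equation Clicks = -2*Budget + 4 with the constant Clicks = 8.
Since Churn is not a descendant of the intervened variable, it is unaffected.
Churn = 2 if Budget >= 1 else 4  [with Budget=1]  = 2

2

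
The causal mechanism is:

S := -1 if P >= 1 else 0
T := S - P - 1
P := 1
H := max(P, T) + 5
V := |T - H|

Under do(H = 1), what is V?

Intervening sets H = 1 and removes its equation (H := max(P, T) + 5).
S = -1 if P >= 1 else 0  [with P=1]  = -1
T = S - P - 1  [with S=-1, P=1]  = -3
V = |T - H|  [with T=-3, H=1]  = 4

4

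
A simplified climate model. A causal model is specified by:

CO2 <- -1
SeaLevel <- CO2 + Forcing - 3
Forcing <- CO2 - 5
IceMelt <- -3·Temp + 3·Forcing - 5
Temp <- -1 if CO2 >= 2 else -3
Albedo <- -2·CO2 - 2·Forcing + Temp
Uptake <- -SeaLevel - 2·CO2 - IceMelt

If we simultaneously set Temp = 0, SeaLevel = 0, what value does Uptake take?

25

Under do(Temp = 0, SeaLevel = 0), each intervened variable's structural equation is replaced by its fixed value.
Forcing = CO2 - 5  [with CO2=-1]  = -6
IceMelt = -3·Temp + 3·Forcing - 5  [with Temp=0, Forcing=-6]  = -23
Uptake = -SeaLevel - 2·CO2 - IceMelt  [with SeaLevel=0, CO2=-1, IceMelt=-23]  = 25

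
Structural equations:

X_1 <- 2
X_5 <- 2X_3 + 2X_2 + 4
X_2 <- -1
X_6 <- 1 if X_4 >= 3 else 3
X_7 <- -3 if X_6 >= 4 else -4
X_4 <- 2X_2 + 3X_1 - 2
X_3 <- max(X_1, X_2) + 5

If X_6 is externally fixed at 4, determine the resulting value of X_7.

-3

Intervening sets X_6 = 4 and removes its equation (X_6 <- 1 if X_4 >= 3 else 3).
X_7 = -3 if X_6 >= 4 else -4  [with X_6=4]  = -3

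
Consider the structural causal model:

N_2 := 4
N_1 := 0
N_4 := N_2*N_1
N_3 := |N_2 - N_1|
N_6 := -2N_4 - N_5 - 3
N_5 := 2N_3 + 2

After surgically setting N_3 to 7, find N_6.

The intervention breaks the incoming arrows to N_3: N_3 := |N_2 - N_1| no longer applies, and N_3 = 7.
N_4 = N_2*N_1  [with N_2=4, N_1=0]  = 0
N_5 = 2N_3 + 2  [with N_3=7]  = 16
N_6 = -2N_4 - N_5 - 3  [with N_4=0, N_5=16]  = -19

-19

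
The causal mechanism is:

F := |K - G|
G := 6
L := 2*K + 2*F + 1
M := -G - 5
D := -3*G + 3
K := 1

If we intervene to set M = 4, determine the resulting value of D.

Intervening sets M = 4 and removes its equation (M := -G - 5).
No directed path runs from M to D, so D keeps its natural value.
D = -3*G + 3  [with G=6]  = -15

-15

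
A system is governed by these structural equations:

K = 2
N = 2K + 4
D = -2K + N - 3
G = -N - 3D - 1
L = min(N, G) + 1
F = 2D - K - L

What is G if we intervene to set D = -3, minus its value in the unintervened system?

The intervention breaks the incoming arrows to D: D = -2K + N - 3 no longer applies, and D = -3.
N = 2K + 4  [with K=2]  = 8
G = -N - 3D - 1  [with N=8, D=-3]  = 0
Without intervention: N = 2K + 4  [with K=2]  = 8; D = -2K + N - 3  [with K=2, N=8]  = 1; G = -N - 3D - 1  [with N=8, D=1]  = -12.
Change = 0 − (-12) = 12.

12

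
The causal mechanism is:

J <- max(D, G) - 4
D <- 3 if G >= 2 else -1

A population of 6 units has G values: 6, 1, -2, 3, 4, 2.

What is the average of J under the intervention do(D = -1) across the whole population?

-1.5

do(D=-1) breaks D's dependence on G. With D=-1 fixed, J across the units is 2, -3, -5, -1, 0, -2, mean -1.5.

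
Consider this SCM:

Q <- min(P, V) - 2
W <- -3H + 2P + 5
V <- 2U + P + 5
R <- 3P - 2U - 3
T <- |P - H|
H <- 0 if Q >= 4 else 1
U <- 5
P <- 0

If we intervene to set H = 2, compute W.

-1

Intervening sets H = 2 and removes its equation (H <- 0 if Q >= 4 else 1).
W = -3H + 2P + 5  [with H=2, P=0]  = -1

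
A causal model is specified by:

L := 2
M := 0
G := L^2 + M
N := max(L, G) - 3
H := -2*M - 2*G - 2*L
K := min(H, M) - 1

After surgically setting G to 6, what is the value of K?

The intervention breaks the incoming arrows to G: G := L^2 + M no longer applies, and G = 6.
H = -2*M - 2*G - 2*L  [with M=0, G=6, L=2]  = -16
K = min(H, M) - 1  [with H=-16, M=0]  = -17

-17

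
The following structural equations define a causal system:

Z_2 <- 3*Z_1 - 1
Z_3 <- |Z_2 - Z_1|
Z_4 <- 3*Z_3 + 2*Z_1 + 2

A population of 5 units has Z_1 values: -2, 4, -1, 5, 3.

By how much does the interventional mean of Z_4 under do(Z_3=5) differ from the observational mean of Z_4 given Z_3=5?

do(Z_3=5) breaks Z_3's dependence on Z_1. With Z_3=5 fixed, Z_4 across the units is 13, 25, 15, 27, 23, mean 20.6.
Conditioning on Z_3=5 selects the 2 unit(s) with Z_1 ∈ {-2, 3}. Their Z_4 values: 13, 23. Mean = 18.
Difference = 20.6 − 18 = 2.6.

2.6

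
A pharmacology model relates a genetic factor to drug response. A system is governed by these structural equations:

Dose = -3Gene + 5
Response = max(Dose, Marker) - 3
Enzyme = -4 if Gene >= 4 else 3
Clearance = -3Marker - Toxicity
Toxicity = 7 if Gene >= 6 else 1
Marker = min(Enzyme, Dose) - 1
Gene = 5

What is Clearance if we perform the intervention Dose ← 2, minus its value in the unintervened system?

-18

Under do(Dose=2), the mechanism Dose = -3Gene + 5 is discarded; Dose is fixed at 2.
Enzyme = -4 if Gene >= 4 else 3  [with Gene=5]  = -4
Marker = min(Enzyme, Dose) - 1  [with Enzyme=-4, Dose=2]  = -5
Toxicity = 7 if Gene >= 6 else 1  [with Gene=5]  = 1
Clearance = -3Marker - Toxicity  [with Marker=-5, Toxicity=1]  = 14
Without intervention: Dose = -3Gene + 5  [with Gene=5]  = -10; Enzyme = -4 if Gene >= 4 else 3  [with Gene=5]  = -4; Marker = min(Enzyme, Dose) - 1  [with Enzyme=-4, Dose=-10]  = -11; Toxicity = 7 if Gene >= 6 else 1  [with Gene=5]  = 1; Clearance = -3Marker - Toxicity  [with Marker=-11, Toxicity=1]  = 32.
Change = 14 − 32 = -18.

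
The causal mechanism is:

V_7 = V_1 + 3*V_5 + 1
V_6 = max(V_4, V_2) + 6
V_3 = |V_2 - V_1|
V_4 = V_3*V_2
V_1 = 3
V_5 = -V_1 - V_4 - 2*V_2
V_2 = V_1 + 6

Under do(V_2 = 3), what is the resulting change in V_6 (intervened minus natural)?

Under do(V_2=3), the mechanism V_2 = V_1 + 6 is discarded; V_2 is fixed at 3.
V_3 = |V_2 - V_1|  [with V_2=3, V_1=3]  = 0
V_4 = V_3*V_2  [with V_3=0, V_2=3]  = 0
V_6 = max(V_4, V_2) + 6  [with V_4=0, V_2=3]  = 9
Without intervention: V_2 = V_1 + 6  [with V_1=3]  = 9; V_3 = |V_2 - V_1|  [with V_2=9, V_1=3]  = 6; V_4 = V_3*V_2  [with V_3=6, V_2=9]  = 54; V_6 = max(V_4, V_2) + 6  [with V_4=54, V_2=9]  = 60.
Change = 9 − 60 = -51.

-51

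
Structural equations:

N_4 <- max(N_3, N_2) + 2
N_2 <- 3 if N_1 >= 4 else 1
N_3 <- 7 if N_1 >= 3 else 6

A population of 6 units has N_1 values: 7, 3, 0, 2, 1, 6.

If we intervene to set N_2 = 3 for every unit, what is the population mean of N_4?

The intervention sets N_2=3 in all 6 units regardless of N_1. Recomputing N_4 per unit gives 9, 9, 8, 8, 8, 9; average 8.5.

8.5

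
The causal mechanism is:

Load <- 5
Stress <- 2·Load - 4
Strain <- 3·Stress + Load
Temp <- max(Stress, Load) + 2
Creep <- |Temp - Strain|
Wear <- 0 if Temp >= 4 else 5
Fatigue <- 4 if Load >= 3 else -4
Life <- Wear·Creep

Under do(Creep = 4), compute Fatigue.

Under do(Creep=4), the mechanism Creep <- |Temp - Strain| is discarded; Creep is fixed at 4.
Since Fatigue is not a descendant of the intervened variable, it is unaffected.
Fatigue = 4 if Load >= 3 else -4  [with Load=5]  = 4

4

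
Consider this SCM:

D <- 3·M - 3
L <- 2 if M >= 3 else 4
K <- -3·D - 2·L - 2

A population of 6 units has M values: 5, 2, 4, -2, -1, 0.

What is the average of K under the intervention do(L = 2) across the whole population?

do(L=2) breaks L's dependence on M. With L=2 fixed, K across the units is -42, -15, -33, 21, 12, 3, mean -9.

-9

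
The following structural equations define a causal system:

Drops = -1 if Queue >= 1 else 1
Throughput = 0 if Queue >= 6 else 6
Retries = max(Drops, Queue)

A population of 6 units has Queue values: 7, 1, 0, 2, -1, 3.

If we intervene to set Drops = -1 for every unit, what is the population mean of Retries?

The intervention sets Drops=-1 in all 6 units regardless of Queue. Recomputing Retries per unit gives 7, 1, 0, 2, -1, 3; average 2.

2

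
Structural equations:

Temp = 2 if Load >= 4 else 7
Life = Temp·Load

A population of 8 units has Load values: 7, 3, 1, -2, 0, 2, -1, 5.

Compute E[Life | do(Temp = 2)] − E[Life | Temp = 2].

-8.25

The intervention sets Temp=2 in all 8 units regardless of Load. Recomputing Life per unit gives 14, 6, 2, -4, 0, 4, -2, 10; average 3.75.
E[Life|Temp=2] averages over only the 2 units with Temp=2 (Load = 7, 5): Life = 14, 10, mean 12.
Difference = 3.75 − 12 = -8.25.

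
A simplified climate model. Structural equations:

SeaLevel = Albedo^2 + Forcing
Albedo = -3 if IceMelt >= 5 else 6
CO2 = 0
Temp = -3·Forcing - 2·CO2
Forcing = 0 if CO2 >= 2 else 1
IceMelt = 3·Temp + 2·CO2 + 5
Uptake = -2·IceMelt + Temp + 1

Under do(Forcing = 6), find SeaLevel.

Under do(Forcing=6), the mechanism Forcing = 0 if CO2 >= 2 else 1 is discarded; Forcing is fixed at 6.
Temp = -3·Forcing - 2·CO2  [with Forcing=6, CO2=0]  = -18
IceMelt = 3·Temp + 2·CO2 + 5  [with Temp=-18, CO2=0]  = -49
Albedo = -3 if IceMelt >= 5 else 6  [with IceMelt=-49]  = 6
SeaLevel = Albedo^2 + Forcing  [with Albedo=6, Forcing=6]  = 42

42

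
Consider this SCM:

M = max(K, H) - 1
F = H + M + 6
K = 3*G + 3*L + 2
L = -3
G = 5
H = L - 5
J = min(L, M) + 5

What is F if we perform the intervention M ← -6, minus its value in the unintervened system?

Under do(M=-6), the mechanism M = max(K, H) - 1 is discarded; M is fixed at -6.
H = L - 5  [with L=-3]  = -8
F = H + M + 6  [with H=-8, M=-6]  = -8
Without intervention: K = 3*G + 3*L + 2  [with G=5, L=-3]  = 8; H = L - 5  [with L=-3]  = -8; M = max(K, H) - 1  [with K=8, H=-8]  = 7; F = H + M + 6  [with H=-8, M=7]  = 5.
Change = -8 − 5 = -13.

-13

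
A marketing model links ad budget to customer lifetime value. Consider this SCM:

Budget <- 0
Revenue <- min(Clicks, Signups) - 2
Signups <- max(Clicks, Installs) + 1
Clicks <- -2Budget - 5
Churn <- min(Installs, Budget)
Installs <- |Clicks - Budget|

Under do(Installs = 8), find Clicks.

Under do(Installs=8), the mechanism Installs <- |Clicks - Budget| is discarded; Installs is fixed at 8.
Since Clicks is not a descendant of the intervened variable, it is unaffected.
Clicks = -2Budget - 5  [with Budget=0]  = -5

-5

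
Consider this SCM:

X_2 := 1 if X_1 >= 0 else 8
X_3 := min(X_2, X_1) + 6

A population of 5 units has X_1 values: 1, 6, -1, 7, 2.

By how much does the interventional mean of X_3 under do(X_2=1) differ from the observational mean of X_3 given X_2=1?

Under do(X_2=1), X_2's equation is replaced by X_2=1 for every unit. Per-unit X_3: 7, 7, 5, 7, 7. Mean = 6.6.
E[X_3|X_2=1] averages over only the 4 units with X_2=1 (X_1 = 1, 6, 7, 2): X_3 = 7, 7, 7, 7, mean 7.
Difference = 6.6 − 7 = -0.4.

-0.4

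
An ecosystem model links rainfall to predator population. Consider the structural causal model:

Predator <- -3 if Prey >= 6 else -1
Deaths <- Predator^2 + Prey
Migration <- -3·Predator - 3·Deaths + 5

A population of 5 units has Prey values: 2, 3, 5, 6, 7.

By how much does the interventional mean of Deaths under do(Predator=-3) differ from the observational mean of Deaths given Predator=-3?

-1.9

Under do(Predator=-3), Predator's equation is replaced by Predator=-3 for every unit. Per-unit Deaths: 11, 12, 14, 15, 16. Mean = 13.6.
E[Deaths|Predator=-3] averages over only the 2 units with Predator=-3 (Prey = 6, 7): Deaths = 15, 16, mean 15.5.
Difference = 13.6 − 15.5 = -1.9.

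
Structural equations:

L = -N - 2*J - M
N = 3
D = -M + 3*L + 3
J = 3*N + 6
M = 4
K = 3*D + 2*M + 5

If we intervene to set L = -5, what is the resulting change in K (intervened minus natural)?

288

Under do(L=-5), the mechanism L = -N - 2*J - M is discarded; L is fixed at -5.
D = -M + 3*L + 3  [with M=4, L=-5]  = -16
K = 3*D + 2*M + 5  [with D=-16, M=4]  = -35
Without intervention: J = 3*N + 6  [with N=3]  = 15; L = -N - 2*J - M  [with N=3, J=15, M=4]  = -37; D = -M + 3*L + 3  [with M=4, L=-37]  = -112; K = 3*D + 2*M + 5  [with D=-112, M=4]  = -323.
Change = -35 − (-323) = 288.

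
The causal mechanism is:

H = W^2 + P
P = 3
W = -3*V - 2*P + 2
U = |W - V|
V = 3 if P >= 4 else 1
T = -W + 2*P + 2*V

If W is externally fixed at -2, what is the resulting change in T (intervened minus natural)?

The intervention breaks the incoming arrows to W: W = -3*V - 2*P + 2 no longer applies, and W = -2.
V = 3 if P >= 4 else 1  [with P=3]  = 1
T = -W + 2*P + 2*V  [with W=-2, P=3, V=1]  = 10
Without intervention: V = 3 if P >= 4 else 1  [with P=3]  = 1; W = -3*V - 2*P + 2  [with V=1, P=3]  = -7; T = -W + 2*P + 2*V  [with W=-7, P=3, V=1]  = 15.
Change = 10 − 15 = -5.

-5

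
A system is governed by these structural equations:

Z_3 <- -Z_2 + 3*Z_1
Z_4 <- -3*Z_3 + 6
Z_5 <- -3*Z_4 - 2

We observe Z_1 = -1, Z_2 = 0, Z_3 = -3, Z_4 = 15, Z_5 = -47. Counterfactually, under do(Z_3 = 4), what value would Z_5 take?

16

do(Z_3=4) replaces the equation Z_3 <- -Z_2 + 3*Z_1 with the constant Z_3 = 4.
Z_4 = -3*Z_3 + 6  [with Z_3=4]  = -6
Z_5 = -3*Z_4 - 2  [with Z_4=-6]  = 16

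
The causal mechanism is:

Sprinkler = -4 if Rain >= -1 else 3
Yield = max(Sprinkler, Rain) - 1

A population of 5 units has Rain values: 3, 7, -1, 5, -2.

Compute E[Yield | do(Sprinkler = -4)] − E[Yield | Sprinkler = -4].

do(Sprinkler=-4) breaks Sprinkler's dependence on Rain. With Sprinkler=-4 fixed, Yield across the units is 2, 6, -2, 4, -3, mean 1.4.
E[Yield|Sprinkler=-4] averages over only the 4 units with Sprinkler=-4 (Rain = 3, 7, -1, 5): Yield = 2, 6, -2, 4, mean 2.5.
Difference = 1.4 − 2.5 = -1.1.

-1.1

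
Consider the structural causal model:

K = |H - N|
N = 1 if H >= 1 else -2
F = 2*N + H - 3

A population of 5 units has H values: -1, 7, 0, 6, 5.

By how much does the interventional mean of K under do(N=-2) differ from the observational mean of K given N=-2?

Every unit gets N=-2 under the intervention. K values become 1, 9, 2, 8, 7; E[K|do(N=-2)] = 5.4.
Conditioning on N=-2 selects the 2 unit(s) with H ∈ {-1, 0}. Their K values: 1, 2. Mean = 1.5.
Difference = 5.4 − 1.5 = 3.9.

3.9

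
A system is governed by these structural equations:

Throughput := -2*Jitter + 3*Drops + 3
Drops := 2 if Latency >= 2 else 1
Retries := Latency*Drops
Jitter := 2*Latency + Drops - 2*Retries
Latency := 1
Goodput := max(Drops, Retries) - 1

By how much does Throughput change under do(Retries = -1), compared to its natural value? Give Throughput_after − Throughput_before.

-8

do(Retries=-1) replaces the equation Retries := Latency*Drops with the constant Retries = -1.
Drops = 2 if Latency >= 2 else 1  [with Latency=1]  = 1
Jitter = 2*Latency + Drops - 2*Retries  [with Latency=1, Drops=1, Retries=-1]  = 5
Throughput = -2*Jitter + 3*Drops + 3  [with Jitter=5, Drops=1]  = -4
Without intervention: Drops = 2 if Latency >= 2 else 1  [with Latency=1]  = 1; Retries = Latency*Drops  [with Latency=1, Drops=1]  = 1; Jitter = 2*Latency + Drops - 2*Retries  [with Latency=1, Drops=1, Retries=1]  = 1; Throughput = -2*Jitter + 3*Drops + 3  [with Jitter=1, Drops=1]  = 4.
Change = -4 − 4 = -8.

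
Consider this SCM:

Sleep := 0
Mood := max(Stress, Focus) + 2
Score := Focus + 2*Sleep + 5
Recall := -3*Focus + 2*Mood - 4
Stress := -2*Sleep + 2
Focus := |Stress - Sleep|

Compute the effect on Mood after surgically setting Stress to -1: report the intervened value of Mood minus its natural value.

do(Stress=-1) replaces the equation Stress := -2*Sleep + 2 with the constant Stress = -1.
Focus = |Stress - Sleep|  [with Stress=-1, Sleep=0]  = 1
Mood = max(Stress, Focus) + 2  [with Stress=-1, Focus=1]  = 3
Without intervention: Stress = -2*Sleep + 2  [with Sleep=0]  = 2; Focus = |Stress - Sleep|  [with Stress=2, Sleep=0]  = 2; Mood = max(Stress, Focus) + 2  [with Stress=2, Focus=2]  = 4.
Change = 3 − 4 = -1.

-1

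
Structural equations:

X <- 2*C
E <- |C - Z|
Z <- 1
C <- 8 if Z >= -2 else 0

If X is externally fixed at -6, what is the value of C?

8

Under do(X=-6), the mechanism X <- 2*C is discarded; X is fixed at -6.
Since C is not a descendant of the intervened variable, it is unaffected.
C = 8 if Z >= -2 else 0  [with Z=1]  = 8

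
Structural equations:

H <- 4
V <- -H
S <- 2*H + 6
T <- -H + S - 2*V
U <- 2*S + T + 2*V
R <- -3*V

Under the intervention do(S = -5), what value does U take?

do(S=-5) replaces the equation S <- 2*H + 6 with the constant S = -5.
V = -H  [with H=4]  = -4
T = -H + S - 2*V  [with H=4, S=-5, V=-4]  = -1
U = 2*S + T + 2*V  [with S=-5, T=-1, V=-4]  = -19

-19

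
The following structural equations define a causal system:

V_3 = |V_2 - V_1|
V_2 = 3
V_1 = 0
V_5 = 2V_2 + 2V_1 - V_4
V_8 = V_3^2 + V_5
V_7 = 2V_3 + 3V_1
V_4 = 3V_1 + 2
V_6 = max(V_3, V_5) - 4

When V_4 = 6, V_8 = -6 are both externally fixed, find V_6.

The joint intervention fixes V_4 = 6, V_8 = -6, removing each variable's own equation.
V_3 = |V_2 - V_1|  [with V_2=3, V_1=0]  = 3
V_5 = 2V_2 + 2V_1 - V_4  [with V_2=3, V_1=0, V_4=6]  = 0
V_6 = max(V_3, V_5) - 4  [with V_3=3, V_5=0]  = -1

-1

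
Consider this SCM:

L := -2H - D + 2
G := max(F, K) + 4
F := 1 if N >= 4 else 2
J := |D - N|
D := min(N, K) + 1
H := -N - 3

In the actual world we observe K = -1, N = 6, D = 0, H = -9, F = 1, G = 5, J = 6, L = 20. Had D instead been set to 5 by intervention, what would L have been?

15

The intervention breaks the incoming arrows to D: D := min(N, K) + 1 no longer applies, and D = 5.
H = -N - 3  [with N=6]  = -9
L = -2H - D + 2  [with H=-9, D=5]  = 15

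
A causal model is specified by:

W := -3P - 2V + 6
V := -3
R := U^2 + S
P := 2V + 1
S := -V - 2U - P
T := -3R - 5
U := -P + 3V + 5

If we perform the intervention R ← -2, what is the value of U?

1

do(R=-2) replaces the equation R := U^2 + S with the constant R = -2.
U is not downstream of the intervention, so its value is determined by the original equations.
P = 2V + 1  [with V=-3]  = -5
U = -P + 3V + 5  [with P=-5, V=-3]  = 1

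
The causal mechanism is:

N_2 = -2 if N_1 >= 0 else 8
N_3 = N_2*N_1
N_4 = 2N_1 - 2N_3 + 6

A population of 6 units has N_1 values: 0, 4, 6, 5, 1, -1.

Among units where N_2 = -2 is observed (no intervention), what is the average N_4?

25.2

Observing N_2=-2 restricts to units where N_2's equation naturally yields -2: N_1 ∈ {0, 4, 6, 5, 1}. In that subpopulation N_4 = 6, 30, 42, 36, 12, mean 25.2.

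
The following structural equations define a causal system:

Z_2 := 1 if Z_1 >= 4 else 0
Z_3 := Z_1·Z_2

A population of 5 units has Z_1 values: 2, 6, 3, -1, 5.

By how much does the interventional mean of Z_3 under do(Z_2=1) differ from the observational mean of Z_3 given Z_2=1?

The intervention sets Z_2=1 in all 5 units regardless of Z_1. Recomputing Z_3 per unit gives 2, 6, 3, -1, 5; average 3.
Observing Z_2=1 restricts to units where Z_2's equation naturally yields 1: Z_1 ∈ {6, 5}. In that subpopulation Z_3 = 6, 5, mean 5.5.
Difference = 3 − 5.5 = -2.5.

-2.5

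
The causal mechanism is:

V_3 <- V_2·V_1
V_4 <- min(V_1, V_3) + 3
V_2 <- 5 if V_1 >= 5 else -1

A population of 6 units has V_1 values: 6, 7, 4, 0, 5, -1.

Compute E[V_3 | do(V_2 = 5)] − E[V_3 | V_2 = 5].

do(V_2=5) breaks V_2's dependence on V_1. With V_2=5 fixed, V_3 across the units is 30, 35, 20, 0, 25, -5, mean 17.5.
Conditioning on V_2=5 selects the 3 unit(s) with V_1 ∈ {6, 7, 5}. Their V_3 values: 30, 35, 25. Mean = 30.
Difference = 17.5 − 30 = -12.5.

-12.5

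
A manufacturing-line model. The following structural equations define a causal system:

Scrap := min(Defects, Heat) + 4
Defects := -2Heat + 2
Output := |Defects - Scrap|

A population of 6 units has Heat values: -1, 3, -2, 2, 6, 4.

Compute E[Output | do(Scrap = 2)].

Under do(Scrap=2), Scrap's equation is replaced by Scrap=2 for every unit. Per-unit Output: 2, 6, 4, 4, 12, 8. Mean = 6.

6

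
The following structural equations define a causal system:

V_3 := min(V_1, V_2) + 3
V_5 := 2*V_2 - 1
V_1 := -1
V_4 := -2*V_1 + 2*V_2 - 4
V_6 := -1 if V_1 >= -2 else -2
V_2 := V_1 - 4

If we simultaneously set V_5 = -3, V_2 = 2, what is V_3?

2

Setting V_5 = -3, V_2 = 2 by intervention discards those variables' equations.
V_3 = min(V_1, V_2) + 3  [with V_1=-1, V_2=2]  = 2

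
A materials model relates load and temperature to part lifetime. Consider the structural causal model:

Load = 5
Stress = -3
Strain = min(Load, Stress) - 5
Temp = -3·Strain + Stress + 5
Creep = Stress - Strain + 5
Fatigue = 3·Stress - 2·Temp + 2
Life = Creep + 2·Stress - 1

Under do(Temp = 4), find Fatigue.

Under do(Temp=4), the mechanism Temp = -3·Strain + Stress + 5 is discarded; Temp is fixed at 4.
Fatigue = 3·Stress - 2·Temp + 2  [with Stress=-3, Temp=4]  = -15

-15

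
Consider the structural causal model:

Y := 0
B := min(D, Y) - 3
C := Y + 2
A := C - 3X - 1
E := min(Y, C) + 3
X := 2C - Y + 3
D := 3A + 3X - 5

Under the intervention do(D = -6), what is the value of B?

-9

Intervening sets D = -6 and removes its equation (D := 3A + 3X - 5).
B = min(D, Y) - 3  [with D=-6, Y=0]  = -9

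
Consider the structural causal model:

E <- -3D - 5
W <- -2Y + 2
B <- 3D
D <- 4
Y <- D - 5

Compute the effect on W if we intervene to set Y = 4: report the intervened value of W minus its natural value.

-10

The intervention breaks the incoming arrows to Y: Y <- D - 5 no longer applies, and Y = 4.
W = -2Y + 2  [with Y=4]  = -6
Without intervention: Y = D - 5  [with D=4]  = -1; W = -2Y + 2  [with Y=-1]  = 4.
Change = -6 − 4 = -10.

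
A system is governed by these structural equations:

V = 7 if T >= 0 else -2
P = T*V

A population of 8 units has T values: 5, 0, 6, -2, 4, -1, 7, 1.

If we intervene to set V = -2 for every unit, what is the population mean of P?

Under do(V=-2), V's equation is replaced by V=-2 for every unit. Per-unit P: -10, 0, -12, 4, -8, 2, -14, -2. Mean = -5.

-5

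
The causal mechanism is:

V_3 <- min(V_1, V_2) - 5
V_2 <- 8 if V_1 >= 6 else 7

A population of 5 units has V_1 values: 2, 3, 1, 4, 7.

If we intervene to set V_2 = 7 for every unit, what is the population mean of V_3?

Under do(V_2=7), V_2's equation is replaced by V_2=7 for every unit. Per-unit V_3: -3, -2, -4, -1, 2. Mean = -1.6.

-1.6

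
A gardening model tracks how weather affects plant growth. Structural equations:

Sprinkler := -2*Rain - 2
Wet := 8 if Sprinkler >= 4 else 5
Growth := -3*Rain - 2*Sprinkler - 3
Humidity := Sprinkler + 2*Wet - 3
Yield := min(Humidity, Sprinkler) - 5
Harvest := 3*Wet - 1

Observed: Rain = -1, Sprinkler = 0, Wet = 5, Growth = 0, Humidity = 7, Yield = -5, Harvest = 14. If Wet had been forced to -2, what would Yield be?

The intervention breaks the incoming arrows to Wet: Wet := 8 if Sprinkler >= 4 else 5 no longer applies, and Wet = -2.
Sprinkler = -2*Rain - 2  [with Rain=-1]  = 0
Humidity = Sprinkler + 2*Wet - 3  [with Sprinkler=0, Wet=-2]  = -7
Yield = min(Humidity, Sprinkler) - 5  [with Humidity=-7, Sprinkler=0]  = -12

-12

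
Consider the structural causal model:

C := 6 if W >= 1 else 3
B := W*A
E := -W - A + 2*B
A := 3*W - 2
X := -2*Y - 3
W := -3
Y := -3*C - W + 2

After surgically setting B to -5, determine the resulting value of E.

The intervention breaks the incoming arrows to B: B := W*A no longer applies, and B = -5.
A = 3*W - 2  [with W=-3]  = -11
E = -W - A + 2*B  [with W=-3, A=-11, B=-5]  = 4

4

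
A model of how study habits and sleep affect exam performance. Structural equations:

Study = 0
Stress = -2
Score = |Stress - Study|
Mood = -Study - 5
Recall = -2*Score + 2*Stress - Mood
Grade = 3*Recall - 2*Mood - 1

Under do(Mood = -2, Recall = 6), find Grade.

The joint intervention fixes Mood = -2, Recall = 6, removing each variable's own equation.
Grade = 3*Recall - 2*Mood - 1  [with Recall=6, Mood=-2]  = 21

21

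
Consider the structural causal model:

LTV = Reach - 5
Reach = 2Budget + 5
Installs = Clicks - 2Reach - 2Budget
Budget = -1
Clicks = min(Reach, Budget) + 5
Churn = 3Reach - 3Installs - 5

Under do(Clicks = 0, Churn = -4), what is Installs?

The joint intervention fixes Clicks = 0, Churn = -4, removing each variable's own equation.
Reach = 2Budget + 5  [with Budget=-1]  = 3
Installs = Clicks - 2Reach - 2Budget  [with Clicks=0, Reach=3, Budget=-1]  = -4

-4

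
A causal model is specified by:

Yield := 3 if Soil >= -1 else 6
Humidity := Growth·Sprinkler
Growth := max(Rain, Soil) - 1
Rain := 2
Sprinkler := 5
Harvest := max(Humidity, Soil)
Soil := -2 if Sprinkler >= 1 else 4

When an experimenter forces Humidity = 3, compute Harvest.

Under do(Humidity=3), the mechanism Humidity := Growth·Sprinkler is discarded; Humidity is fixed at 3.
Soil = -2 if Sprinkler >= 1 else 4  [with Sprinkler=5]  = -2
Harvest = max(Humidity, Soil)  [with Humidity=3, Soil=-2]  = 3

3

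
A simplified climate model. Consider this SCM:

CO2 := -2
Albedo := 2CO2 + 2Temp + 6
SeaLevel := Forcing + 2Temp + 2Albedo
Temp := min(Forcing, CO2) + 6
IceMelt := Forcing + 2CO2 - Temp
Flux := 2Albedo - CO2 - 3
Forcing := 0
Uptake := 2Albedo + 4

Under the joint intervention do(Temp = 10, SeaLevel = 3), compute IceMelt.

-14

Setting Temp = 10, SeaLevel = 3 by intervention discards those variables' equations.
IceMelt = Forcing + 2CO2 - Temp  [with Forcing=0, CO2=-2, Temp=10]  = -14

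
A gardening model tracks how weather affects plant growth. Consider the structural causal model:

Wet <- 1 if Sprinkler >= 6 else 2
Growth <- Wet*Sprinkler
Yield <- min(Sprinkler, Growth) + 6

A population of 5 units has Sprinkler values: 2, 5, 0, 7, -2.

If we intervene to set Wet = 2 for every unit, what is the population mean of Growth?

4.8

Under do(Wet=2), Wet's equation is replaced by Wet=2 for every unit. Per-unit Growth: 4, 10, 0, 14, -4. Mean = 4.8.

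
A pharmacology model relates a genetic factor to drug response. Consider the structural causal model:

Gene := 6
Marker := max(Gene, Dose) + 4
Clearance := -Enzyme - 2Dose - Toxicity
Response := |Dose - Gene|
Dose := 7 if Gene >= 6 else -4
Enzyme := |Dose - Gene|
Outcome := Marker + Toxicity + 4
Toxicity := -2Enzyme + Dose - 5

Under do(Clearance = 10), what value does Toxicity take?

0

Intervening sets Clearance = 10 and removes its equation (Clearance := -Enzyme - 2Dose - Toxicity).
Since Toxicity is not a descendant of the intervened variable, it is unaffected.
Dose = 7 if Gene >= 6 else -4  [with Gene=6]  = 7
Enzyme = |Dose - Gene|  [with Dose=7, Gene=6]  = 1
Toxicity = -2Enzyme + Dose - 5  [with Enzyme=1, Dose=7]  = 0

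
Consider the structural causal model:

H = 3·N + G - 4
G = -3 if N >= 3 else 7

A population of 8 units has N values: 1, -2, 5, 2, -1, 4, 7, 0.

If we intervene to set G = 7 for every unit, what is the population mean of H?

9

Under do(G=7), G's equation is replaced by G=7 for every unit. Per-unit H: 6, -3, 18, 9, 0, 15, 24, 3. Mean = 9.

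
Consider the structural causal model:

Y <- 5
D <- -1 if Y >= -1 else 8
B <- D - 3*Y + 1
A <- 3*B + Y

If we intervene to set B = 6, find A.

23

The intervention breaks the incoming arrows to B: B <- D - 3*Y + 1 no longer applies, and B = 6.
A = 3*B + Y  [with B=6, Y=5]  = 23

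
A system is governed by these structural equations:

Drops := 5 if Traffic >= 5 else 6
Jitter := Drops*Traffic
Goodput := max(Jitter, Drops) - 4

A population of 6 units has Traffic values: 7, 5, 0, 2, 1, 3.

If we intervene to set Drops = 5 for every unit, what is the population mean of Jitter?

The intervention sets Drops=5 in all 6 units regardless of Traffic. Recomputing Jitter per unit gives 35, 25, 0, 10, 5, 15; average 15.

15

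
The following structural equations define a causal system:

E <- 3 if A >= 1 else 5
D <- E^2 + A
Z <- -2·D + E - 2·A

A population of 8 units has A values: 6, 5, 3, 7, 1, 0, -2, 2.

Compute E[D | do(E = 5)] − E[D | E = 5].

3.75

do(E=5) breaks E's dependence on A. With E=5 fixed, D across the units is 31, 30, 28, 32, 26, 25, 23, 27, mean 27.75.
Conditioning on E=5 selects the 2 unit(s) with A ∈ {0, -2}. Their D values: 25, 23. Mean = 24.
Difference = 27.75 − 24 = 3.75.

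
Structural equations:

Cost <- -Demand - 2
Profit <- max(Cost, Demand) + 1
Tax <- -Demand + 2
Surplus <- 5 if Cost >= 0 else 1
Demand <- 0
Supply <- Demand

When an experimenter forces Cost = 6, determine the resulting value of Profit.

7

do(Cost=6) replaces the equation Cost <- -Demand - 2 with the constant Cost = 6.
Profit = max(Cost, Demand) + 1  [with Cost=6, Demand=0]  = 7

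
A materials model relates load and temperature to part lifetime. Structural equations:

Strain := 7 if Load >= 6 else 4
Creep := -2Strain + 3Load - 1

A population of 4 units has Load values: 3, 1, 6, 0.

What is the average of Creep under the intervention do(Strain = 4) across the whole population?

Under do(Strain=4), Strain's equation is replaced by Strain=4 for every unit. Per-unit Creep: 0, -6, 9, -9. Mean = -1.5.

-1.5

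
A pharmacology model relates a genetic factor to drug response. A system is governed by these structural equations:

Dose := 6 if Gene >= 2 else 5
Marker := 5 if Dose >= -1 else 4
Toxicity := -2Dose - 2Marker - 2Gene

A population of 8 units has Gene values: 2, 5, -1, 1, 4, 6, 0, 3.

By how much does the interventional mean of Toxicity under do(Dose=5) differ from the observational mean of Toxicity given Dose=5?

do(Dose=5) breaks Dose's dependence on Gene. With Dose=5 fixed, Toxicity across the units is -24, -30, -18, -22, -28, -32, -20, -26, mean -25.
Conditioning on Dose=5 selects the 3 unit(s) with Gene ∈ {-1, 1, 0}. Their Toxicity values: -18, -22, -20. Mean = -20.
Difference = -25 − (-20) = -5.

-5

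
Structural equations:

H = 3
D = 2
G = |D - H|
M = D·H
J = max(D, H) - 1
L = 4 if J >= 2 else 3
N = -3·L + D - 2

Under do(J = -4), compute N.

-9

Under do(J=-4), the mechanism J = max(D, H) - 1 is discarded; J is fixed at -4.
L = 4 if J >= 2 else 3  [with J=-4]  = 3
N = -3·L + D - 2  [with L=3, D=2]  = -9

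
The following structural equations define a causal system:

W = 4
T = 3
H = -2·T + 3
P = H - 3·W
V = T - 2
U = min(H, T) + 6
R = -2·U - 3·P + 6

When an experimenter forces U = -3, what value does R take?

57

Intervening sets U = -3 and removes its equation (U = min(H, T) + 6).
H = -2·T + 3  [with T=3]  = -3
P = H - 3·W  [with H=-3, W=4]  = -15
R = -2·U - 3·P + 6  [with U=-3, P=-15]  = 57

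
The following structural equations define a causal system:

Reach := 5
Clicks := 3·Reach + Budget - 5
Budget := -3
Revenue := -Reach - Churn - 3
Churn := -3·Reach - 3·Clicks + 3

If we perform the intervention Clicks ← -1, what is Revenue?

do(Clicks=-1) replaces the equation Clicks := 3·Reach + Budget - 5 with the constant Clicks = -1.
Churn = -3·Reach - 3·Clicks + 3  [with Reach=5, Clicks=-1]  = -9
Revenue = -Reach - Churn - 3  [with Reach=5, Churn=-9]  = 1

1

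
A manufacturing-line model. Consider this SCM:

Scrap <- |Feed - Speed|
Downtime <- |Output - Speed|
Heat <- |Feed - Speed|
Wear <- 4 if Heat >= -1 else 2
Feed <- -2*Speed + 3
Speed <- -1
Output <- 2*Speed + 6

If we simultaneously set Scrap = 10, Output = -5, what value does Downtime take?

Under do(Scrap = 10, Output = -5), each intervened variable's structural equation is replaced by its fixed value.
Downtime = |Output - Speed|  [with Output=-5, Speed=-1]  = 4

4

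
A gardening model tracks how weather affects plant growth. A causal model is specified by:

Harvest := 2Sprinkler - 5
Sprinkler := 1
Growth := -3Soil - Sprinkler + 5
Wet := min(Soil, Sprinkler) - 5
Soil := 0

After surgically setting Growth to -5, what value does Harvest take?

Intervening sets Growth = -5 and removes its equation (Growth := -3Soil - Sprinkler + 5).
No directed path runs from Growth to Harvest, so Harvest keeps its natural value.
Harvest = 2Sprinkler - 5  [with Sprinkler=1]  = -3

-3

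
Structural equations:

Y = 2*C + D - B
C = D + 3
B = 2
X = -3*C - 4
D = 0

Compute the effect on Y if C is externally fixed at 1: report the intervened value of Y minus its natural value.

-4

do(C=1) replaces the equation C = D + 3 with the constant C = 1.
Y = 2*C + D - B  [with C=1, D=0, B=2]  = 0
Without intervention: C = D + 3  [with D=0]  = 3; Y = 2*C + D - B  [with C=3, D=0, B=2]  = 4.
Change = 0 − 4 = -4.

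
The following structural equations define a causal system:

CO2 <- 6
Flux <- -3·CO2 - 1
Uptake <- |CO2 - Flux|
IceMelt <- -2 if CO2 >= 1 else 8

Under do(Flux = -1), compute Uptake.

The intervention breaks the incoming arrows to Flux: Flux <- -3·CO2 - 1 no longer applies, and Flux = -1.
Uptake = |CO2 - Flux|  [with CO2=6, Flux=-1]  = 7

7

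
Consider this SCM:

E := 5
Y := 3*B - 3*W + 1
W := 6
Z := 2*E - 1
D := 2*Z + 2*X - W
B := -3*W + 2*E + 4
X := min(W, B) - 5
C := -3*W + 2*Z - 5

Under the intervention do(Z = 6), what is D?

The intervention breaks the incoming arrows to Z: Z := 2*E - 1 no longer applies, and Z = 6.
B = -3*W + 2*E + 4  [with W=6, E=5]  = -4
X = min(W, B) - 5  [with W=6, B=-4]  = -9
D = 2*Z + 2*X - W  [with Z=6, X=-9, W=6]  = -12

-12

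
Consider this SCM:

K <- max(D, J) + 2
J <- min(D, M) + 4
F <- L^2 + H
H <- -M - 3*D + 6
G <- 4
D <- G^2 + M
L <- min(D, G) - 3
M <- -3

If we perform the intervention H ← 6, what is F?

7

Intervening sets H = 6 and removes its equation (H <- -M - 3*D + 6).
D = G^2 + M  [with G=4, M=-3]  = 13
L = min(D, G) - 3  [with D=13, G=4]  = 1
F = L^2 + H  [with L=1, H=6]  = 7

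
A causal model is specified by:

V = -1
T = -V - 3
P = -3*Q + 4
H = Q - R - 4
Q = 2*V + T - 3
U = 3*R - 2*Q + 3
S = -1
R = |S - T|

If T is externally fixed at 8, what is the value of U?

24

The intervention breaks the incoming arrows to T: T = -V - 3 no longer applies, and T = 8.
Q = 2*V + T - 3  [with V=-1, T=8]  = 3
R = |S - T|  [with S=-1, T=8]  = 9
U = 3*R - 2*Q + 3  [with R=9, Q=3]  = 24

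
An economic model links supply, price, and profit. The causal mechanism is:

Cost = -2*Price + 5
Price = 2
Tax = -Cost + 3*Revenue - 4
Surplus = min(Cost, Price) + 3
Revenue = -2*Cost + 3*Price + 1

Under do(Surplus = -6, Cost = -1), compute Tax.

Setting Surplus = -6, Cost = -1 by intervention discards those variables' equations.
Revenue = -2*Cost + 3*Price + 1  [with Cost=-1, Price=2]  = 9
Tax = -Cost + 3*Revenue - 4  [with Cost=-1, Revenue=9]  = 24

24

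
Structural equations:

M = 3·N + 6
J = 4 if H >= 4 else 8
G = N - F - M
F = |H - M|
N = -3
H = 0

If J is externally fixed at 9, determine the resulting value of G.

Under do(J=9), the mechanism J = 4 if H >= 4 else 8 is discarded; J is fixed at 9.
Since G is not a descendant of the intervened variable, it is unaffected.
M = 3·N + 6  [with N=-3]  = -3
F = |H - M|  [with H=0, M=-3]  = 3
G = N - F - M  [with N=-3, F=3, M=-3]  = -3

-3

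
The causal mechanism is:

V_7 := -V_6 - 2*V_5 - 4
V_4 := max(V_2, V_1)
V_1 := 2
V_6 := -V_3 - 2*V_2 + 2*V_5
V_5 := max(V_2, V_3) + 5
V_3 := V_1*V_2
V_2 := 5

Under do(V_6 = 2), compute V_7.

-36

Intervening sets V_6 = 2 and removes its equation (V_6 := -V_3 - 2*V_2 + 2*V_5).
V_3 = V_1*V_2  [with V_1=2, V_2=5]  = 10
V_5 = max(V_2, V_3) + 5  [with V_2=5, V_3=10]  = 15
V_7 = -V_6 - 2*V_5 - 4  [with V_6=2, V_5=15]  = -36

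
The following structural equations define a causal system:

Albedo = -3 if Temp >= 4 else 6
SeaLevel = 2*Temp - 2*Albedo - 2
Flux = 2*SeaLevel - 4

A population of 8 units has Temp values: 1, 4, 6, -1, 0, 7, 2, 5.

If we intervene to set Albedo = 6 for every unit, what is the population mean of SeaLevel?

do(Albedo=6) breaks Albedo's dependence on Temp. With Albedo=6 fixed, SeaLevel across the units is -12, -6, -2, -16, -14, 0, -10, -4, mean -8.

-8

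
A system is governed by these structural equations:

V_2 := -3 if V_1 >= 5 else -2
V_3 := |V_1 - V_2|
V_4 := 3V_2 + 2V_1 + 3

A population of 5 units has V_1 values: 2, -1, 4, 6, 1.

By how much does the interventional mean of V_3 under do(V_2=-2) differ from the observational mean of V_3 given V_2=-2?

do(V_2=-2) breaks V_2's dependence on V_1. With V_2=-2 fixed, V_3 across the units is 4, 1, 6, 8, 3, mean 4.4.
Observing V_2=-2 restricts to units where V_2's equation naturally yields -2: V_1 ∈ {2, -1, 4, 1}. In that subpopulation V_3 = 4, 1, 6, 3, mean 3.5.
Difference = 4.4 − 3.5 = 0.9.

0.9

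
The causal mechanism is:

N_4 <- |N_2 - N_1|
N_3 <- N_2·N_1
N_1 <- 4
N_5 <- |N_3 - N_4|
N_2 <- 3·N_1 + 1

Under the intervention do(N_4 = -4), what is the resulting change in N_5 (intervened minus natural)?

Intervening sets N_4 = -4 and removes its equation (N_4 <- |N_2 - N_1|).
N_2 = 3·N_1 + 1  [with N_1=4]  = 13
N_3 = N_2·N_1  [with N_2=13, N_1=4]  = 52
N_5 = |N_3 - N_4|  [with N_3=52, N_4=-4]  = 56
Without intervention: N_2 = 3·N_1 + 1  [with N_1=4]  = 13; N_3 = N_2·N_1  [with N_2=13, N_1=4]  = 52; N_4 = |N_2 - N_1|  [with N_2=13, N_1=4]  = 9; N_5 = |N_3 - N_4|  [with N_3=52, N_4=9]  = 43.
Change = 56 − 43 = 13.

13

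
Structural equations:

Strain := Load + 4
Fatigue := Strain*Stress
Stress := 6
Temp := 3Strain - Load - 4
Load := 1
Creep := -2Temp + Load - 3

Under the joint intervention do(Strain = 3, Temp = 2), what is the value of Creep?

Setting Strain = 3, Temp = 2 by intervention discards those variables' equations.
Creep = -2Temp + Load - 3  [with Temp=2, Load=1]  = -6

-6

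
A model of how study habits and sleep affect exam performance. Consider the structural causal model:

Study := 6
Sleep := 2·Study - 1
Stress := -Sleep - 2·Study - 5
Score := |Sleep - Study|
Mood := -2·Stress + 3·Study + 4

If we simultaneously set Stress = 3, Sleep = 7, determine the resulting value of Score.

1

The joint intervention fixes Stress = 3, Sleep = 7, removing each variable's own equation.
Score = |Sleep - Study|  [with Sleep=7, Study=6]  = 1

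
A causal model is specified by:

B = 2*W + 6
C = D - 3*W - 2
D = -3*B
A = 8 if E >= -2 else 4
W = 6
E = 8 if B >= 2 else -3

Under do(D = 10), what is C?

-10

Intervening sets D = 10 and removes its equation (D = -3*B).
C = D - 3*W - 2  [with D=10, W=6]  = -10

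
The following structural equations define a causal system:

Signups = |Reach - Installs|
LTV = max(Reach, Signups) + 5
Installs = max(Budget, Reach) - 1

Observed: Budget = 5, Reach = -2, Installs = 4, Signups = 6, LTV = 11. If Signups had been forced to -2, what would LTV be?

Intervening sets Signups = -2 and removes its equation (Signups = |Reach - Installs|).
LTV = max(Reach, Signups) + 5  [with Reach=-2, Signups=-2]  = 3

3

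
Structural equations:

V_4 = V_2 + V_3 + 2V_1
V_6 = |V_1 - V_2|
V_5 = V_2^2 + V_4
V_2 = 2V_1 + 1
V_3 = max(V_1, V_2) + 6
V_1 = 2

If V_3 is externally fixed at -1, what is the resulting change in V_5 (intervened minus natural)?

do(V_3=-1) replaces the equation V_3 = max(V_1, V_2) + 6 with the constant V_3 = -1.
V_2 = 2V_1 + 1  [with V_1=2]  = 5
V_4 = V_2 + V_3 + 2V_1  [with V_2=5, V_3=-1, V_1=2]  = 8
V_5 = V_2^2 + V_4  [with V_2=5, V_4=8]  = 33
Without intervention: V_2 = 2V_1 + 1  [with V_1=2]  = 5; V_3 = max(V_1, V_2) + 6  [with V_1=2, V_2=5]  = 11; V_4 = V_2 + V_3 + 2V_1  [with V_2=5, V_3=11, V_1=2]  = 20; V_5 = V_2^2 + V_4  [with V_2=5, V_4=20]  = 45.
Change = 33 − 45 = -12.

-12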